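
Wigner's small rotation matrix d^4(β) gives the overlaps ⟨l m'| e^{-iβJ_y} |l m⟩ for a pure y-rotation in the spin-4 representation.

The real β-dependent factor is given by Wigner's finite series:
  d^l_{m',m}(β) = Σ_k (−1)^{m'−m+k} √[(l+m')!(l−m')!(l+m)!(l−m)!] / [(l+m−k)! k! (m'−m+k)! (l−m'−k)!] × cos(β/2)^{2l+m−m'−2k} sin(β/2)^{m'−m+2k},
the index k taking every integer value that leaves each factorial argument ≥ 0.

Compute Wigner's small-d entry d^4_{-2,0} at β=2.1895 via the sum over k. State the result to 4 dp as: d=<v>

d=0.3553

d^4_{-2,0}(β=2.1895) via Wigner's sum:
c=cos(2.1895/2)=0.458269, s=sin(2.1895/2)=0.888814; N=√[2·720·24·24]=910.735966
The bounds max(0,m−m')=2 and min(l+m,l−m')=4 give 3 terms
  k=2: (−1)^0·910.7360/(96)·0.4583^6·0.8888^2 = +0.069417
  k=3: (−1)^1·910.7360/(36)·0.4583^4·0.8888^4 = -0.696328
  k=4: (−1)^2·910.7360/(96)·0.4583^2·0.8888^6 = +0.982259
d^4_{-2,0}(2.1895) = +0.069417 -0.696328 +0.982259 = +0.355348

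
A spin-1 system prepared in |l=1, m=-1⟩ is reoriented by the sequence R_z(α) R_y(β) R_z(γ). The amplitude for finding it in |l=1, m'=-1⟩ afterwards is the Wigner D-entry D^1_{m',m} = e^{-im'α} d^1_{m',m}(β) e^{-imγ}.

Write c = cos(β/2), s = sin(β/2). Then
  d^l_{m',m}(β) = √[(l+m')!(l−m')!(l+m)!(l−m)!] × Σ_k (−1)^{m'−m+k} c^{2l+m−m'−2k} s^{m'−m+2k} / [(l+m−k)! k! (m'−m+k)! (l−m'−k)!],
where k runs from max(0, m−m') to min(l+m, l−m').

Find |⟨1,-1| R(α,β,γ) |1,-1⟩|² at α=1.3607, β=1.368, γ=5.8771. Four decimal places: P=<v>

P=0.3608

Split into d^1_{-1,-1}(β=1.368) × two z-phases.
With c≡cos(β/2)=0.775051 and s≡sin(β/2)=0.631898, N=[1·2·1·2]^{1/2}=2.000000
k: max(0,(-1)−(-1))=0 … min(1+(-1),1−(-1))=0
  k=0: (−1)^0·2.0000/(2)·0.7751^2·0.6319^0 = +0.600705
d^1_{-1,-1}(1.368) = +0.600705
|D^1_{-1,-1}|² = |d^1_{-1,-1}(β)|² = (+0.600705)² = 0.360846 (the z-rotation phases have unit modulus)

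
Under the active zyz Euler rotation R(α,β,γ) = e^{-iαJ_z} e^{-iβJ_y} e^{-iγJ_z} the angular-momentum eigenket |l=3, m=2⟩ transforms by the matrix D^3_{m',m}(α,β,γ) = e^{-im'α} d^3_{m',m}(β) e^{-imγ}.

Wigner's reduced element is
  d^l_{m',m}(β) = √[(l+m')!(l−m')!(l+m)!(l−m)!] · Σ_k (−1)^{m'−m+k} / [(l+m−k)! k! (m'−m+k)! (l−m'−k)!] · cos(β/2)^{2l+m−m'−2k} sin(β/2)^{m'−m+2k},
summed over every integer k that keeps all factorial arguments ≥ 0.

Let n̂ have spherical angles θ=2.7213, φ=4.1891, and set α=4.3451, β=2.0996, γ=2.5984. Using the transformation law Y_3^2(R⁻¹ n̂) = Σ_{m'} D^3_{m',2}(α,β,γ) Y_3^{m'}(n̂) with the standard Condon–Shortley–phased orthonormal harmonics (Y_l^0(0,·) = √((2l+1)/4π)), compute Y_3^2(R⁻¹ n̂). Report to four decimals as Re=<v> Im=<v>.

Re=0.1844 Im=0.2187

Need the full column D^3_{m',2} for m'=−3..3 at α=4.3451, β=2.0996, γ=2.5984.
cos(β/2)=0.497745, sin(β/2)=0.867324
d^3_{-3,2}: single k=5 term ⇒ +0.598395;  D = +0.009264+0.598324i
d^3_{-2,2}: k∈[4..5] ⇒ +0.700984 -0.425684 = +0.275300;  D = -0.258438-0.094867i
d^3_{-1,2}: k∈[3..4] ⇒ +0.508854 -0.772525 = -0.263671;  D = -0.173681+0.198386i
d^3_{0,2}: k∈[2..3] ⇒ +0.252900 -0.767889 = -0.514989;  D = -0.239824-0.455739i
d^3_{1,2}: k∈[1..2] ⇒ +0.083794 -0.508854 = -0.425060;  D = +0.422148-0.049670i
d^3_{2,2}: k∈[0..1] ⇒ +0.015207 -0.230865 = -0.215658;  D = -0.053390+0.208945i
d^3_{3,2}: single k=0 term ⇒ -0.064907;  D = -0.052922-0.037579i
Y_3^{m'}(θ=2.7213,φ=4.1891) and Σ D·Y over m':
  (+0.0093+0.5983i)·(+0.0283-0.0000i)  (-0.2584-0.0949i)·(+0.0778+0.1345i)  (-0.1737+0.1984i)·(-0.2087+0.3618i)  (-0.2398-0.4557i)·(-0.3978+0.0000i)  (+0.4221-0.0497i)·(+0.2087+0.3618i)  (-0.0534+0.2089i)·(+0.0778-0.1345i)  (-0.0529-0.0376i)·(-0.0283-0.0000i)
Y_3^2(R⁻¹ n̂) = +0.184353+0.218724i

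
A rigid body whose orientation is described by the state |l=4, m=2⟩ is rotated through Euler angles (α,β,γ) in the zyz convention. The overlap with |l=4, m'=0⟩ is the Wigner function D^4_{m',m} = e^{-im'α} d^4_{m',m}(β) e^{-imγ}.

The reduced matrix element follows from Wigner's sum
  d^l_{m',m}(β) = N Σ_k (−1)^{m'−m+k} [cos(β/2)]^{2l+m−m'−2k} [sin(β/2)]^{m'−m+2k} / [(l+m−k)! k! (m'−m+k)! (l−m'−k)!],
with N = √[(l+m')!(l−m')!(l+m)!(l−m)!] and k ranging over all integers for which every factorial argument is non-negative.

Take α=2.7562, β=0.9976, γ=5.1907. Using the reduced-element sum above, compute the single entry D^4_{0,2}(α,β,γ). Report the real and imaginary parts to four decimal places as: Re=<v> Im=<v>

Re=-0.1703 Im=0.2414

First d^4_{0,2}(β=0.9976), then the phase factors e^{-i(0)α} and e^{-i(2)γ}:
With c≡cos(β/2)=0.878157 and s≡sin(β/2)=0.478372, N=[24·24·720·2]^{1/2}=910.735966
k: max(0,(2)−(0))=2 … min(4+(2),4−(0))=4
  k=2: (−1)^0·910.7360/(96)·0.8782^6·0.4784^2 = +0.995604
  k=3: (−1)^1·910.7360/(36)·0.8782^4·0.4784^4 = -0.787848
  k=4: (−1)^2·910.7360/(96)·0.8782^2·0.4784^6 = +0.087672
d^4_{0,2}(0.9976) = +0.995604 -0.787848 +0.087672 = +0.295428
Phases: e^{-i·(0)·2.7562}=+1.000000+0.000000i, e^{-i·(2)·5.1907}=-0.576284+0.817250i ⇒ D=-0.170250+0.241438i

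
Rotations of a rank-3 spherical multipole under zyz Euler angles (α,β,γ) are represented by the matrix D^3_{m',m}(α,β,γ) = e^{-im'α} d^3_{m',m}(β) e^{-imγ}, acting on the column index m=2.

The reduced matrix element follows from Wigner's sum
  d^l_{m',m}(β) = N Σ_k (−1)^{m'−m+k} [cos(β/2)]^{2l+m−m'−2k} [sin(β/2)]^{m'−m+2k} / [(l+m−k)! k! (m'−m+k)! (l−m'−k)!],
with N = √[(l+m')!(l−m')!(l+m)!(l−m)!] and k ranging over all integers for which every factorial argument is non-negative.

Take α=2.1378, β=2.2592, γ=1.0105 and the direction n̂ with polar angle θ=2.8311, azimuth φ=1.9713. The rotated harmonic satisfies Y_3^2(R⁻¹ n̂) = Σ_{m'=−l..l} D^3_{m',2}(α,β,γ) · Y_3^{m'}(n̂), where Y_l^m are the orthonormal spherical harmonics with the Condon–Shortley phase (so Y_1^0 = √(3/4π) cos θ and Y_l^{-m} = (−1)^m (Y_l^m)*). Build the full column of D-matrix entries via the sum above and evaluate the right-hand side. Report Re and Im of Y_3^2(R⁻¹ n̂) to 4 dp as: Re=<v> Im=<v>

Re=-0.1517 Im=-0.2055

Need the full column D^3_{m',2} for m'=−3..3 at α=2.1378, β=2.2592, γ=1.0105.
cos(β/2)=0.427022, sin(β/2)=0.904241
d^3_{-3,2}: single k=5 term ⇒ +0.632335;  D = -0.198905-0.600237i
d^3_{-2,2}: k∈[4..5] ⇒ +0.609547 -0.546646 = +0.062901;  D = -0.039737+0.048759i
d^3_{-1,2}: k∈[3..4] ⇒ +0.364110 -0.816341 = -0.452231;  D = -0.449150-0.052701i
d^3_{0,2}: k∈[2..3] ⇒ +0.148912 -0.667725 = -0.518814;  D = +0.225761+0.467118i
d^3_{1,2}: k∈[1..2] ⇒ +0.040601 -0.364110 = -0.323509;  D = +0.170083-0.275191i
d^3_{2,2}: k∈[0..1] ⇒ +0.006063 -0.135937 = -0.129874;  D = -0.129862+0.001742i
d^3_{3,2}: single k=0 term ⇒ -0.031449;  D = +0.017246+0.026299i
Y_3^{m'}(θ=2.8311,φ=1.9713) and Σ D·Y over m':
  (-0.1989-0.6002i)·(+0.0111+0.0043i)  (-0.0397+0.0488i)·(+0.0632-0.0652i)  (-0.4492-0.0527i)·(-0.1360-0.3213i)  (+0.2258+0.4671i)·(-0.5448+0.0000i)  (+0.1701-0.2752i)·(+0.1360-0.3213i)  (-0.1299+0.0017i)·(+0.0632+0.0652i)  (+0.0172+0.0263i)·(-0.0111+0.0043i)
Y_3^2(R⁻¹ n̂) = -0.151700-0.205521i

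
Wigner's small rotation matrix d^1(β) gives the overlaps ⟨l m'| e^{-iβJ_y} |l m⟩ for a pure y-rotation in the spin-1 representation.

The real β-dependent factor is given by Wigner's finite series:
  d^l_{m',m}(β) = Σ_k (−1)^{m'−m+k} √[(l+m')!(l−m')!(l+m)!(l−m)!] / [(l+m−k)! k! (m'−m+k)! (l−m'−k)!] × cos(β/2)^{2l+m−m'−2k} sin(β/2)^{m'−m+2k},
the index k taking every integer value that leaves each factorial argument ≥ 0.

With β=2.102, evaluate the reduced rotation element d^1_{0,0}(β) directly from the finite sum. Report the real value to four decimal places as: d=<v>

d=-0.5066

d^1_{0,0}(β=2.102) via Wigner's sum:
With c≡cos(β/2)=0.496703 and s≡sin(β/2)=0.867920, N=[1·1·1·1]^{1/2}=1.000000
k∈{0,1} keeps every argument non-negative
  k=0: (−1)^0·1.0000/(1)·0.4967^2·0.8679^0 = +0.246714
  k=1: (−1)^1·1.0000/(1)·0.4967^0·0.8679^2 = -0.753286
d^1_{0,0}(2.102) = +0.246714 -0.753286 = -0.506572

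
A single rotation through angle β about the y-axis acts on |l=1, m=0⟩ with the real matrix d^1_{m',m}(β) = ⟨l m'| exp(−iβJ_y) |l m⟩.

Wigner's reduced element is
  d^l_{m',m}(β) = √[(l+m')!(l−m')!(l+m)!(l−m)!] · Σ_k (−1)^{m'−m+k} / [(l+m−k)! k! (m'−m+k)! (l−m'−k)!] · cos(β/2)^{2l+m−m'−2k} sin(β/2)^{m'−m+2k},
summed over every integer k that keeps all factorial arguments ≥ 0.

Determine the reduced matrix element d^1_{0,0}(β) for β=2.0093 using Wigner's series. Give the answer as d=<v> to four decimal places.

d^1_{0,0}(β=2.0093) via Wigner's sum:
c=cos(2.0093/2)=0.536384, s=sin(2.0093/2)=0.843974; N=√[1·1·1·1]=1.000000
The bounds max(0,m−m')=0 and min(l+m,l−m')=1 give 2 terms
  k=0: (−1)^0·1.0000/(1)·0.5364^2·0.8440^0 = +0.287707
  k=1: (−1)^1·1.0000/(1)·0.5364^0·0.8440^2 = -0.712293
d^1_{0,0}(2.0093) = +0.287707 -0.712293 = -0.424585

d=-0.4246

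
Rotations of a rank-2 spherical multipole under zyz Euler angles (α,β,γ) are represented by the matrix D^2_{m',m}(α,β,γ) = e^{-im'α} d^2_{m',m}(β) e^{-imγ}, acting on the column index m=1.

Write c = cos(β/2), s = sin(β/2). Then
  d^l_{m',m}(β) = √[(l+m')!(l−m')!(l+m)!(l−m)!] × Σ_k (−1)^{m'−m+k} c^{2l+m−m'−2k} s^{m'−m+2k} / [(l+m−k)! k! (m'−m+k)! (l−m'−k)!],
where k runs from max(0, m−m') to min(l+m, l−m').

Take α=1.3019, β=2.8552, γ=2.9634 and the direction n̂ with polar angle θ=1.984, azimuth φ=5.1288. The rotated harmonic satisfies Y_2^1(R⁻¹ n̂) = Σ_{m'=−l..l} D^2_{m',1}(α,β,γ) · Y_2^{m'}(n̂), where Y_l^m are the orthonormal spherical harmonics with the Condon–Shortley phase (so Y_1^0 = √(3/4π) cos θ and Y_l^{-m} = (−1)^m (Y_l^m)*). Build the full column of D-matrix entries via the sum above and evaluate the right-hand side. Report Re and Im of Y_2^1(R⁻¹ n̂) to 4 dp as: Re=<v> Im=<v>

Re=0.1262 Im=-0.0614

Need the full column D^2_{m',1} for m'=−2..2 at α=1.3019, β=2.8552, γ=2.9634.
cos(β/2)=0.142707, sin(β/2)=0.989765
d^2_{-2,1}: single k=3 term ⇒ +0.276741;  D = +0.259040-0.097385i
d^2_{-1,1}: k∈[2..3] ⇒ +0.059852 -0.959684 = -0.899832;  D = +0.081506+0.896133i
d^2_{0,1}: k∈[1..2] ⇒ +0.007046 -0.338937 = -0.331890;  D = +0.326635+0.058828i
d^2_{1,1}: k∈[0..1] ⇒ +0.000415 -0.059852 = -0.059437;  D = +0.025697-0.053595i
d^2_{2,1}: single k=0 term ⇒ -0.005753;  D = -0.004340-0.003776i
Y_2^{m'}(θ=1.984,φ=5.1288) and Σ D·Y over m':
  (+0.2590-0.0974i)·(-0.2180+0.2397i)  (+0.0815+0.8961i)·(-0.1149-0.2598i)  (+0.3266+0.0588i)·(-0.1628+0.0000i)  (+0.0257-0.0536i)·(+0.1149-0.2598i)  (-0.0043-0.0038i)·(-0.2180-0.2397i)
Y_2^1(R⁻¹ n̂) = +0.126234-0.061389i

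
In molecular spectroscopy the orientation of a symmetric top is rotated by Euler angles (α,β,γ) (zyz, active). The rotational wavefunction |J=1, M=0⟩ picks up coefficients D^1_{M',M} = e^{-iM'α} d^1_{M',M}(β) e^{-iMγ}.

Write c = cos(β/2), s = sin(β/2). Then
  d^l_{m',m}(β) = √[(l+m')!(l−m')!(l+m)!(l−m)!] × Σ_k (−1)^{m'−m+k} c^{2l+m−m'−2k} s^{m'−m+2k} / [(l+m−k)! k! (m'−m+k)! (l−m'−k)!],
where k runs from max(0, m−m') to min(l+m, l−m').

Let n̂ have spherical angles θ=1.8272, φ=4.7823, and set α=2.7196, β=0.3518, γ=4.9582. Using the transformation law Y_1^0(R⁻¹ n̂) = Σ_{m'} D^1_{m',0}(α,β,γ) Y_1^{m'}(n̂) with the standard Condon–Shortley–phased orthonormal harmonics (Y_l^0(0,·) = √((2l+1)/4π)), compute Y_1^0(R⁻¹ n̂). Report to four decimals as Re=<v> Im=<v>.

Need the full column D^1_{m',0} for m'=−1..1 at α=2.7196, β=0.3518, γ=4.9582.
cos(β/2)=0.984569, sin(β/2)=0.174994
d^1_{-1,0}: single k=1 term ⇒ +0.243661;  D = -0.222285+0.099798i
d^1_{0,0}: k∈[0..1] ⇒ +0.969377 -0.030623 = +0.938754;  D = +0.938754+0.000000i
d^1_{1,0}: single k=0 term ⇒ -0.243661;  D = +0.222285+0.099798i
Y_1^{m'}(θ=1.8272,φ=4.7823) and Σ D·Y over m':
  (-0.2223+0.0998i)·(+0.0233+0.3334i)  (+0.9388+0.0000i)·(-0.1239+0.0000i)  (+0.2223+0.0998i)·(-0.0233+0.3334i)
Y_1^0(R⁻¹ n̂) = -0.193243+0.000000i

Re=-0.1932 Im=0.0000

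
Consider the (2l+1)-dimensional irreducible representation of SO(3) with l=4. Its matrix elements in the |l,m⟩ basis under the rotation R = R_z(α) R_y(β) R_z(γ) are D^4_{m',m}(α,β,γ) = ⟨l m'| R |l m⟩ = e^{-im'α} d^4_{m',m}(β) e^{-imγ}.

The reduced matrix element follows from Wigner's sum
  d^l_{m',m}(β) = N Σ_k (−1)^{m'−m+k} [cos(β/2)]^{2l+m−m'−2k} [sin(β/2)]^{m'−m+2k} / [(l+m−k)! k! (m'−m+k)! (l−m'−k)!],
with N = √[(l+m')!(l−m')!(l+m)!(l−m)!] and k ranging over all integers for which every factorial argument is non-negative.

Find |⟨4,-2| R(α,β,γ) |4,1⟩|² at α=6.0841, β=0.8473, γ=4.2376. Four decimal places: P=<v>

P=0.1914

Split into d^4_{-2,1}(β=0.8473) × two z-phases.
With c≡cos(β/2)=0.911595 and s≡sin(β/2)=0.411091, N=[2·720·120·6]^{1/2}=1018.233765
The bounds max(0,m−m')=3 and min(l+m,l−m')=5 give 3 terms
  k=3: (−1)^0·1018.2338/(72)·0.9116^5·0.4111^3 = +0.618495
  k=4: (−1)^1·1018.2338/(48)·0.9116^3·0.4111^5 = -0.188668
  k=5: (−1)^2·1018.2338/(240)·0.9116^1·0.4111^7 = +0.007674
d^4_{-2,1}(0.8473) = +0.618495 -0.188668 +0.007674 = +0.437500
|D^4_{-2,1}|² = |d^4_{-2,1}(β)|² = (+0.437500)² = 0.191406 (the z-rotation phases have unit modulus)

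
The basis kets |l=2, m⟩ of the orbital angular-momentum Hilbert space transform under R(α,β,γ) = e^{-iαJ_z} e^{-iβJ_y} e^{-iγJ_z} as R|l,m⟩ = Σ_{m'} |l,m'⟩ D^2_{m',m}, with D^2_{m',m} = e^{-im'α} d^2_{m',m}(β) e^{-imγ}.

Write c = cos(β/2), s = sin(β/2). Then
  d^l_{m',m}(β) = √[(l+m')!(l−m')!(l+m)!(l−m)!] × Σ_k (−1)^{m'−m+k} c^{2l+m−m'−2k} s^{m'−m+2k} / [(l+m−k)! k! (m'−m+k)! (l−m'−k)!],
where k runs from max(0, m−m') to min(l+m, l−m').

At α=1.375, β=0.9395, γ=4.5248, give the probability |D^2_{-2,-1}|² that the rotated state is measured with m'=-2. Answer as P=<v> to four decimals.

D^2_{-2,-1}(1.375,0.9395,4.5248) = e^{-i·-2·1.375}·d^2_{-2,-1}(0.9395)·e^{-i·-1·4.5248}. Compute d first:
With c≡cos(β/2)=0.891681 and s≡sin(β/2)=0.452663, N=[1·24·1·6]^{1/2}=12.000000
Admissible k: 1..1 (factorial args all ≥0)
  k=1: (−1)^0·12.0000/(6)·0.8917^3·0.4527^1 = +0.641852
d^2_{-2,-1}(0.9395) = +0.641852
|D^2_{-2,-1}|² = |d^2_{-2,-1}(β)|² = (+0.641852)² = 0.411973 (the z-rotation phases have unit modulus)

P=0.4120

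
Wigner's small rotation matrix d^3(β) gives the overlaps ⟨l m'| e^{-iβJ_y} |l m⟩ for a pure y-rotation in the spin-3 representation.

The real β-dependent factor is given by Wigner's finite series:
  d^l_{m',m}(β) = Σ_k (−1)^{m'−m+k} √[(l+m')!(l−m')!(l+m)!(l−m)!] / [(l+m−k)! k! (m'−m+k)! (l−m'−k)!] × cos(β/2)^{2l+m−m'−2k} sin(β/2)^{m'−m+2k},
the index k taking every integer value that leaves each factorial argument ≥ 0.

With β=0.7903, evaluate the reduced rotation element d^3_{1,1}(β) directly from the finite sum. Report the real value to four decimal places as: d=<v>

d=-0.1299

d^3_{1,1}(β=0.7903) via Wigner's sum:
Half-angle: c=0.922939, s=0.384947. N=√(24·2·24·2)=48.000000
The bounds max(0,m−m')=0 and min(l+m,l−m')=2 give 3 terms
  k=0: (−1)^0·48.0000/(48)·0.9229^6·0.3849^0 = +0.618070
  k=1: (−1)^1·48.0000/(6)·0.9229^4·0.3849^2 = -0.860167
  k=2: (−1)^2·48.0000/(8)·0.9229^2·0.3849^4 = +0.112227
d^3_{1,1}(0.7903) = +0.618070 -0.860167 +0.112227 = -0.129870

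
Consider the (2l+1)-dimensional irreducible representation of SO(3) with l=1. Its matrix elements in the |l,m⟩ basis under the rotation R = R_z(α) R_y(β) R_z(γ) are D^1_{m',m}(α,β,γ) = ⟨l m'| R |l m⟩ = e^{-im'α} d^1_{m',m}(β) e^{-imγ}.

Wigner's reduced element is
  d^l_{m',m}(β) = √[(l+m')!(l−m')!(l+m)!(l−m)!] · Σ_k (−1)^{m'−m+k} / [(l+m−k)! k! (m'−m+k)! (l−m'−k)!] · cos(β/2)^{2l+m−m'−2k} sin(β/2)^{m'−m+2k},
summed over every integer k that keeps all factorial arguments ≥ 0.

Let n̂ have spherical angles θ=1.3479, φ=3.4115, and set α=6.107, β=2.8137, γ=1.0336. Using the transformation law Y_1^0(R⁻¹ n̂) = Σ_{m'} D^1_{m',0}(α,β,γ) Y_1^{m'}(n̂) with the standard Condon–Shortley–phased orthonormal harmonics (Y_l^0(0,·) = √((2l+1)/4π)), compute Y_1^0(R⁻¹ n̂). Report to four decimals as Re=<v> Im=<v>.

Re=-0.2407 Im=0.0000

Need the full column D^1_{m',0} for m'=−1..1 at α=6.107, β=2.8137, γ=1.0336.
cos(β/2)=0.163213, sin(β/2)=0.986591
d^1_{-1,0}: single k=1 term ⇒ +0.227723;  D = +0.224198-0.039914i
d^1_{0,0}: k∈[0..1] ⇒ +0.026638 -0.973362 = -0.946723;  D = -0.946723+0.000000i
d^1_{1,0}: single k=0 term ⇒ -0.227723;  D = -0.224198-0.039914i
Y_1^{m'}(θ=1.3479,φ=3.4115) and Σ D·Y over m':
  (+0.2242-0.0399i)·(-0.3247+0.0898i)  (-0.9467+0.0000i)·(+0.1080+0.0000i)  (-0.2242-0.0399i)·(+0.3247+0.0898i)
Y_1^0(R⁻¹ n̂) = -0.240697+0.000000i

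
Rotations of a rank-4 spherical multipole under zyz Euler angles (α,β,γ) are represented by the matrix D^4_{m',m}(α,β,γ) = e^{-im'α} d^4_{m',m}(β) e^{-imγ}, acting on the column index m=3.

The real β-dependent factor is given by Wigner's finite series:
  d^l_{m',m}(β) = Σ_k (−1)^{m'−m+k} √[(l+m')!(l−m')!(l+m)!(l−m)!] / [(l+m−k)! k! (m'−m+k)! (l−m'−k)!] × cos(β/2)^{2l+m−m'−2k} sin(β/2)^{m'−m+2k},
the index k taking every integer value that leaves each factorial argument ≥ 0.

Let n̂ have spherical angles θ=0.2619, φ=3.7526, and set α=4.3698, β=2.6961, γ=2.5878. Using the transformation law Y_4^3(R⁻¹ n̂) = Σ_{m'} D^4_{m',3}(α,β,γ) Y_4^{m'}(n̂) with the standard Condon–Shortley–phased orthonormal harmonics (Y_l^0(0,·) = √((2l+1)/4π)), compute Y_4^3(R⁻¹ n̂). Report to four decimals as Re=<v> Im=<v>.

Need the full column D^4_{m',3} for m'=−4..4 at α=4.3698, β=2.6961, γ=2.5878.
cos(β/2)=0.220909, sin(β/2)=0.975294
d^4_{-4,3}: single k=7 term ⇒ +0.524455;  D = -0.502403-0.150483i
d^4_{-3,3}: k∈[6..7] ⇒ +0.293994 -0.818627 = -0.524632;  D = -0.310613+0.422799i
d^4_{-2,3}: k∈[5..6] ⇒ +0.106783 -0.693789 = -0.587006;  D = -0.328826-0.486261i
d^4_{-1,3}: k∈[4..5] ⇒ +0.028505 -0.333358 = -0.304854;  D = +0.295225-0.076015i
d^4_{0,3}: k∈[3..4] ⇒ +0.005775 -0.112560 = -0.106785;  D = -0.009660+0.106347i
d^4_{1,3}: k∈[2..3] ⇒ +0.000877 -0.028505 = -0.027627;  D = -0.025076-0.011597i
d^4_{2,3}: k∈[1..2] ⇒ +0.000094 -0.005478 = -0.005385;  D = +0.003771-0.003844i
d^4_{3,3}: k∈[0..1] ⇒ +0.000006 -0.000774 = -0.000768;  D = +0.000336+0.000691i
d^4_{4,3}: single k=0 term ⇒ -0.000071;  D = -0.000070+0.000008i
Y_4^{m'}(θ=0.2619,φ=3.7526) and Σ D·Y over m':
  (-0.5024-0.1505i)·(-0.0015-0.0013i)  (-0.3106+0.4228i)·(+0.0054+0.0203i)  (-0.3288-0.4863i)·(+0.0424-0.1166i)  (+0.2952-0.0760i)·(-0.3422+0.2397i)  (-0.0097+0.1063i)·(+0.5793+0.0000i)  (-0.0251-0.0116i)·(+0.3422+0.2397i)  (+0.0038-0.0038i)·(+0.0424+0.1166i)  (+0.0003+0.0007i)·(-0.0054+0.0203i)  (-0.0001+0.0000i)·(-0.0015+0.0013i)
Y_4^3(R⁻¹ n̂) = -0.173902+0.163257i

Re=-0.1739 Im=0.1633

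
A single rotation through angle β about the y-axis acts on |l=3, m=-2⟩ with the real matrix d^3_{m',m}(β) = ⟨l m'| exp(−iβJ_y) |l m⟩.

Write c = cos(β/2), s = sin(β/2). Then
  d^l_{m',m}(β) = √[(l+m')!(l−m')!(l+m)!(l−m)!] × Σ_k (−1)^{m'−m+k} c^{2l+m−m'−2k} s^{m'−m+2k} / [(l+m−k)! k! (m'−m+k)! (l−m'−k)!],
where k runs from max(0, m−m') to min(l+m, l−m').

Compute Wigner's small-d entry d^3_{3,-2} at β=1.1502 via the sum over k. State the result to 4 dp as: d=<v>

d^3_{3,-2}(β=1.1502) via Wigner's sum:
Half-angle: c=0.839138, s=0.543919. N=√(720·1·1·120)=293.938769
The bounds max(0,m−m')=0 and min(l+m,l−m')=0 give 1 term
  k=0: (−1)^5·293.9388/(120)·0.8391^1·0.5439^5 = -0.097854
d^3_{3,-2}(1.1502) = -0.097854

d=-0.0979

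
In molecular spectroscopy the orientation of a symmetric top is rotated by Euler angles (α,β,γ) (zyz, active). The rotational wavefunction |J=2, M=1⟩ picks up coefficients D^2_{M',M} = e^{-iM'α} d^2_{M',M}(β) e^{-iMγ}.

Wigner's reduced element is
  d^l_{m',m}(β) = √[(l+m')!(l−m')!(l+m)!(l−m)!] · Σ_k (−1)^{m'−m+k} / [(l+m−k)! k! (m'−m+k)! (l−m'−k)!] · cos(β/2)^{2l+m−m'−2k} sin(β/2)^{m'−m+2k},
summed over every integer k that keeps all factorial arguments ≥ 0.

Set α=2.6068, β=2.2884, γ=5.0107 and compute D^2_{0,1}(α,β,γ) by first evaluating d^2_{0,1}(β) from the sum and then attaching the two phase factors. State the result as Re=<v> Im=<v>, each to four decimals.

Re=-0.1783 Im=-0.5800

D^2_{0,1}(2.6068,2.2884,5.0107) = e^{-i·0·2.6068}·d^2_{0,1}(2.2884)·e^{-i·1·5.0107}. Compute d first:
Half-angle: c=0.413775, s=0.910379. N=√(2·2·6·1)=4.898979
k∈{1,2} keeps every argument non-negative
  k=1: (−1)^0·4.8990/(2)·0.4138^3·0.9104^1 = +0.157975
  k=2: (−1)^1·4.8990/(2)·0.4138^1·0.9104^3 = -0.764727
d^2_{0,1}(2.2884) = +0.157975 -0.764727 = -0.606752
Attach z-rotation phases: D = e^{-i(0)(2.6068)}·(-0.606752)·e^{-i(1)(5.0107)} = -0.178328-0.579954i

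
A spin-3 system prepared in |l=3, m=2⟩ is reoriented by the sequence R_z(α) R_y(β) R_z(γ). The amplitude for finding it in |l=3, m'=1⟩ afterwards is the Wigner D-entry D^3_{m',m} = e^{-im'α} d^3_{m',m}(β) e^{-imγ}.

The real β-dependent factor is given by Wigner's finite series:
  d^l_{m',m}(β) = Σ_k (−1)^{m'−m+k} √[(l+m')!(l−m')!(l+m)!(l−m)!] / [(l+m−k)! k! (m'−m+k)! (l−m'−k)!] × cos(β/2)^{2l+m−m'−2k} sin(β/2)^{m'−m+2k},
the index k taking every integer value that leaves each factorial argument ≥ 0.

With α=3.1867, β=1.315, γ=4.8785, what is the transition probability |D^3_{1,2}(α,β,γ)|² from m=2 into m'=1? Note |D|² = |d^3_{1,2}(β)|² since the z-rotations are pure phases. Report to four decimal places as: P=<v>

First d^3_{1,2}(β=1.315), then the phase factors e^{-i(1)α} and e^{-i(2)γ}:
With c≡cos(β/2)=0.791523 and s≡sin(β/2)=0.611140, N=[24·2·120·1]^{1/2}=75.894664
Admissible k: 1..2 (factorial args all ≥0)
  k=1: (−1)^0·75.8947/(24)·0.7915^5·0.6111^1 = +0.600423
  k=2: (−1)^1·75.8947/(12)·0.7915^3·0.6111^3 = -0.715883
d^3_{1,2}(1.315) = +0.600423 -0.715883 = -0.115460
|D^3_{1,2}|² = |d^3_{1,2}(β)|² = (-0.115460)² = 0.013331 (the z-rotation phases have unit modulus)

P=0.0133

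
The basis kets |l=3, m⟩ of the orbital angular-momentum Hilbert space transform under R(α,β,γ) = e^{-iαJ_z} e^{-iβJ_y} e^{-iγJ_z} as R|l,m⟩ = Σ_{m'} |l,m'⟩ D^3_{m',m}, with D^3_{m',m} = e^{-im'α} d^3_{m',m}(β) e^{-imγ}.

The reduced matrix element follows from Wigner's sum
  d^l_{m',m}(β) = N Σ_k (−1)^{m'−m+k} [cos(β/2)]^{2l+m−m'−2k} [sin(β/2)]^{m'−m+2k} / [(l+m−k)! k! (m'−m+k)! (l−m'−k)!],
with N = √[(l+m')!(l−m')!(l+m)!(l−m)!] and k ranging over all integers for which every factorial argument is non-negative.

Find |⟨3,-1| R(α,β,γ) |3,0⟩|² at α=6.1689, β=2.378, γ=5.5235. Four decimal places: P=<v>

D^3_{-1,0}(6.1689,2.378,5.5235) = e^{-i·-1·6.1689}·d^3_{-1,0}(2.378)·e^{-i·0·5.5235}. Compute d first:
With c≡cos(β/2)=0.372588 and s≡sin(β/2)=0.927997, N=[2·24·6·6]^{1/2}=41.569219
Admissible k: 1..3 (factorial args all ≥0)
  k=1: (−1)^0·41.5692/(12)·0.3726^5·0.9280^1 = +0.023082
  k=2: (−1)^1·41.5692/(4)·0.3726^3·0.9280^3 = -0.429574
  k=3: (−1)^2·41.5692/(12)·0.3726^1·0.9280^5 = +0.888284
d^3_{-1,0}(2.378) = +0.023082 -0.429574 +0.888284 = +0.481793
|D^3_{-1,0}|² = |d^3_{-1,0}(β)|² = (+0.481793)² = 0.232124 (the z-rotation phases have unit modulus)

P=0.2321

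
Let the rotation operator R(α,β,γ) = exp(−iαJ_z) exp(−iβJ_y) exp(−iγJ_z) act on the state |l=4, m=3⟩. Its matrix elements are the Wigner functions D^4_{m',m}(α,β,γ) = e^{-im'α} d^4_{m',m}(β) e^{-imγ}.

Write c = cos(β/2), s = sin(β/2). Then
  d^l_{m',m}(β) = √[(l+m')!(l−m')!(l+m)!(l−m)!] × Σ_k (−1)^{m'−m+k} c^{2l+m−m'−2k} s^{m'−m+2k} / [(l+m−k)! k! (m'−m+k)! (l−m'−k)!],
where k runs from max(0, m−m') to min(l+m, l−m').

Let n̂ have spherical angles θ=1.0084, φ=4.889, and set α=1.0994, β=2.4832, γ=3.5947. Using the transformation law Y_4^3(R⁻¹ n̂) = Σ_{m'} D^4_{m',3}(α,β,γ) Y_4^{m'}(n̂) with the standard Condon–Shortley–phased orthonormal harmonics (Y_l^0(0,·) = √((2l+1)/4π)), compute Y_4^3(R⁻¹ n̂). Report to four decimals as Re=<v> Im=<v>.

Need the full column D^4_{m',3} for m'=−4..4 at α=1.0994, β=2.4832, γ=3.5947.
cos(β/2)=0.323283, sin(β/2)=0.946302
d^4_{-4,3}: single k=7 term ⇒ +0.621351;  D = +0.618038-0.064081i
d^4_{-3,3}: k∈[6..7] ⇒ +0.525343 -0.643043 = -0.117700;  D = -0.042352+0.109816i
d^4_{-2,3}: k∈[5..6] ⇒ +0.287794 -0.821970 = -0.534176;  D = +0.356750+0.397584i
d^4_{-1,3}: k∈[4..5] ⇒ +0.115869 -0.595682 = -0.479813;  D = +0.463696-0.123314i
d^4_{0,3}: k∈[3..4] ⇒ +0.035405 -0.303362 = -0.267957;  D = +0.056245-0.261987i
d^4_{1,3}: k∈[2..3] ⇒ +0.008114 -0.115869 = -0.107755;  D = -0.083593-0.067996i
d^4_{2,3}: k∈[1..2] ⇒ +0.001307 -0.033588 = -0.032282;  D = -0.029521+0.013061i
d^4_{3,3}: k∈[0..1] ⇒ +0.000119 -0.007156 = -0.007036;  D = -0.000386+0.007026i
d^4_{4,3}: single k=0 term ⇒ -0.000988;  D = +0.000854+0.000496i
Y_4^{m'}(θ=1.0084,φ=4.889) and Σ D·Y over m':
  (+0.6180-0.0641i)·(+0.1724-0.1471i)  (-0.0424+0.1098i)·(-0.2042-0.3487i)  (+0.3568+0.3976i)·(-0.2224+0.0820i)  (+0.4637-0.1233i)·(-0.0379-0.2121i)  (+0.0562-0.2620i)·(-0.2856+0.0000i)  (-0.0836-0.0680i)·(+0.0379-0.2121i)  (-0.0295+0.0131i)·(-0.2224-0.0820i)  (-0.0004+0.0070i)·(+0.2042-0.3487i)  (+0.0009+0.0005i)·(+0.1724+0.1471i)
Y_4^3(R⁻¹ n̂) = -0.035175-0.171232i

Re=-0.0352 Im=-0.1712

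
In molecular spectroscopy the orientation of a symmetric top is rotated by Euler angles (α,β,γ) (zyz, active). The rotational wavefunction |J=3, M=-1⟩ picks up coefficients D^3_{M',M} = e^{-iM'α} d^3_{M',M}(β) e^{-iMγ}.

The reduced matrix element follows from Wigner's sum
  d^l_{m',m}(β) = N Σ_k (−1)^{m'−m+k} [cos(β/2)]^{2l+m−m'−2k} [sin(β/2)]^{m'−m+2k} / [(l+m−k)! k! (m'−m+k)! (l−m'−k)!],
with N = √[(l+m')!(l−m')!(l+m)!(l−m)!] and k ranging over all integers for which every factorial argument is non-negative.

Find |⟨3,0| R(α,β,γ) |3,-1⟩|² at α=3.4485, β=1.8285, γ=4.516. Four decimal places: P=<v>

Split into d^3_{0,-1}(β=1.8285) × two z-phases.
Half-angle: c=0.610385, s=0.792105. N=√(6·6·2·24)=41.569219
k∈{0,1,2} keeps every argument non-negative
  k=0: (−1)^1·41.5692/(12)·0.6104^5·0.7921^1 = -0.232483
  k=1: (−1)^2·41.5692/(4)·0.6104^3·0.7921^3 = +1.174550
  k=2: (−1)^3·41.5692/(12)·0.6104^1·0.7921^5 = -0.659338
d^3_{0,-1}(1.8285) = -0.232483 +1.174550 -0.659338 = +0.282728
|D^3_{0,-1}|² = |d^3_{0,-1}(β)|² = (+0.282728)² = 0.079935 (the z-rotation phases have unit modulus)

P=0.0799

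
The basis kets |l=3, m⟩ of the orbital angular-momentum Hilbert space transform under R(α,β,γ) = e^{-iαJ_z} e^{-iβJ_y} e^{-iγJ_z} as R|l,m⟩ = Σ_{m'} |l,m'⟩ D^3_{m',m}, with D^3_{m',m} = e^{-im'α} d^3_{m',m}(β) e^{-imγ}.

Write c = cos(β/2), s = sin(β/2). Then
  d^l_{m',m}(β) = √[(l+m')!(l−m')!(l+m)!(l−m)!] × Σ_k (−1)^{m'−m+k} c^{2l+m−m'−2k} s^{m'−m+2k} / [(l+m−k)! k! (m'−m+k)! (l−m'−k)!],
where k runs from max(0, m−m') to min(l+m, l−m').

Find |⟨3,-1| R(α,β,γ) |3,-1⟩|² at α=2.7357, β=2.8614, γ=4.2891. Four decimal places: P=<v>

D^3_{-1,-1}(2.7357,2.8614,4.2891) = e^{-i·-1·2.7357}·d^3_{-1,-1}(2.8614)·e^{-i·-1·4.2891}. Compute d first:
With c≡cos(β/2)=0.139638 and s≡sin(β/2)=0.990203, N=[2·24·2·24]^{1/2}=48.000000
k∈{0,1,2} keeps every argument non-negative
  k=0: (−1)^0·48.0000/(48)·0.1396^6·0.9902^0 = +0.000007
  k=1: (−1)^1·48.0000/(6)·0.1396^4·0.9902^2 = -0.002982
  k=2: (−1)^2·48.0000/(8)·0.1396^2·0.9902^4 = +0.112475
d^3_{-1,-1}(2.8614) = +0.000007 -0.002982 +0.112475 = +0.109501
|D^3_{-1,-1}|² = |d^3_{-1,-1}(β)|² = (+0.109501)² = 0.011990 (the z-rotation phases have unit modulus)

P=0.0120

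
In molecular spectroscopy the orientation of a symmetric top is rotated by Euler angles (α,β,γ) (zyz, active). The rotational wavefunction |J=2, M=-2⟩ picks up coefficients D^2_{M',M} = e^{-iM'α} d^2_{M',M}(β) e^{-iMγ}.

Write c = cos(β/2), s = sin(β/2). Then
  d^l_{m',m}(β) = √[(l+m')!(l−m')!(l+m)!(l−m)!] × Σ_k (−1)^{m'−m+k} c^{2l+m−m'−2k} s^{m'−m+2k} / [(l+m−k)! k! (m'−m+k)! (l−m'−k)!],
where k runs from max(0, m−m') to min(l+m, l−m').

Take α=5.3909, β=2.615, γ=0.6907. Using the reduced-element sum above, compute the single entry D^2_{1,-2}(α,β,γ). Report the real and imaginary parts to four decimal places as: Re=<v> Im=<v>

Split into d^2_{1,-2}(β=2.615) × two z-phases.
Half-angle: c=0.260265, s=0.965537. N=√(6·1·1·24)=12.000000
Admissible k: 0..0 (factorial args all ≥0)
  k=0: (−1)^3·12.0000/(6)·0.2603^1·0.9655^3 = -0.468546
d^2_{1,-2}(2.615) = -0.468546
Phases: e^{-i·(1)·5.3909}=+0.627635+0.778508i, e^{-i·(-2)·0.6907}=+0.188266+0.982118i ⇒ D=+0.302880-0.357490i

Re=0.3029 Im=-0.3575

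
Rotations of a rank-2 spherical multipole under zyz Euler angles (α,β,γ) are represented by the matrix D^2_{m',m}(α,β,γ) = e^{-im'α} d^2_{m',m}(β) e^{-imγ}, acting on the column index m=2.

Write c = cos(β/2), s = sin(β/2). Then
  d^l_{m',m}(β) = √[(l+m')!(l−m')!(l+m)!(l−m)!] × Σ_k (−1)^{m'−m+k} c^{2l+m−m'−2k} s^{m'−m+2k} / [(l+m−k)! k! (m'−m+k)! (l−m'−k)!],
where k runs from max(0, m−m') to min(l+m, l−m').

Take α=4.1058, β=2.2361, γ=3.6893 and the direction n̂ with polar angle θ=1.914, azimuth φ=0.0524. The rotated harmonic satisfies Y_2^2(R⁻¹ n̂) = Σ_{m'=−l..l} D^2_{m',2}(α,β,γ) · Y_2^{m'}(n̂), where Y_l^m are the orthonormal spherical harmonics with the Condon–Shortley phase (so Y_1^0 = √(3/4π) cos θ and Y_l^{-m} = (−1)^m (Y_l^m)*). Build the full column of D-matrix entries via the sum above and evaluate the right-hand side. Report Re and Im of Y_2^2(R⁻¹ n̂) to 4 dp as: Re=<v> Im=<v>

Need the full column D^2_{m',2} for m'=−2..2 at α=4.1058, β=2.2361, γ=3.6893.
cos(β/2)=0.437437, sin(β/2)=0.899249
d^2_{-2,2}: single k=4 term ⇒ +0.653913;  D = +0.439861+0.483865i
d^2_{-1,2}: single k=3 term ⇒ +0.636188;  D = -0.630720+0.083233i
d^2_{0,2}: single k=2 term ⇒ +0.379024;  D = +0.173471-0.336997i
d^2_{1,2}: single k=1 term ⇒ +0.150541;  D = +0.070693+0.132911i
d^2_{2,2}: single k=0 term ⇒ +0.036615;  D = -0.036362-0.004302i
Y_2^{m'}(θ=1.914,φ=0.0524) and Σ D·Y over m':
  (+0.4399+0.4839i)·(+0.3407-0.0358i)  (-0.6307+0.0832i)·(-0.2445+0.0128i)  (+0.1735-0.3370i)·(-0.2083+0.0000i)  (+0.0707+0.1329i)·(+0.2445+0.0128i)  (-0.0364-0.0043i)·(+0.3407+0.0358i)
Y_2^2(R⁻¹ n̂) = +0.287523+0.221445i

Re=0.2875 Im=0.2214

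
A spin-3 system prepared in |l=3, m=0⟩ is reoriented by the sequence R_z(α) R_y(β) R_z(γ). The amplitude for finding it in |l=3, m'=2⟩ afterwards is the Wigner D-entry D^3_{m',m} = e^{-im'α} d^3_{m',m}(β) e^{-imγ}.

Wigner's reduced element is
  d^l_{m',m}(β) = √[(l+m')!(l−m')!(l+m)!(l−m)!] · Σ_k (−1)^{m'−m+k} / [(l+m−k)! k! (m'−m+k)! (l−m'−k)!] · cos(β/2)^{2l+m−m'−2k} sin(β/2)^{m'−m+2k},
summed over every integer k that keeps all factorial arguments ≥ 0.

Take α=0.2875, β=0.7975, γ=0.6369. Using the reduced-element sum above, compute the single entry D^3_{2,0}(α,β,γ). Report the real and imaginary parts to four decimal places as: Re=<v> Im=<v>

Re=0.4110 Im=-0.2664

D^3_{2,0}(0.2875,0.7975,0.6369) = e^{-i·2·0.2875}·d^3_{2,0}(0.7975)·e^{-i·0·0.6369}. Compute d first:
Half-angle: c=0.921547, s=0.388267. N=√(120·1·6·6)=65.726707
Admissible k: 0..1 (factorial args all ≥0)
  k=0: (−1)^2·65.7267/(12)·0.9215^4·0.3883^2 = +0.595513
  k=1: (−1)^3·65.7267/(12)·0.9215^2·0.3883^4 = -0.105710
d^3_{2,0}(0.7975) = +0.595513 -0.105710 = +0.489803
Attach z-rotation phases: D = e^{-i(2)(0.2875)}·(+0.489803)·e^{-i(0)(0.6369)} = +0.411039-0.266372i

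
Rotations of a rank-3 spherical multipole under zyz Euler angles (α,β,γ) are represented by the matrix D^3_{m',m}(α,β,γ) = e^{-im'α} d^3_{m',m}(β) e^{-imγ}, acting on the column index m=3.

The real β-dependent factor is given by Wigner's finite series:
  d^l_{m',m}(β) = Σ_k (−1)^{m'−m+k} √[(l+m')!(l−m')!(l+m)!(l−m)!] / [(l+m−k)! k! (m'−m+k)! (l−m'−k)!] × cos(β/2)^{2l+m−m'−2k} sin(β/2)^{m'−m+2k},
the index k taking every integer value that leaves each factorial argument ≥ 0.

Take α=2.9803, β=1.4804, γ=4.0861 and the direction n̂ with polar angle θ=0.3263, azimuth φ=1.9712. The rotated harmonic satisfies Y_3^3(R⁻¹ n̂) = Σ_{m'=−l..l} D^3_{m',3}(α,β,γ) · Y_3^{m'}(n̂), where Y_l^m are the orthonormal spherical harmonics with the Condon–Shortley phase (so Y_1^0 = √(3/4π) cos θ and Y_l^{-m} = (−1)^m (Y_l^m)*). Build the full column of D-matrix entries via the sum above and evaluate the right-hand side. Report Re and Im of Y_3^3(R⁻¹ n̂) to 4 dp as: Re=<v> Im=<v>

Need the full column D^3_{m',3} for m'=−3..3 at α=2.9803, β=1.4804, γ=4.0861.
cos(β/2)=0.738334, sin(β/2)=0.674436
d^3_{-3,3}: single k=6 term ⇒ +0.094112;  D = -0.092661+0.016460i
d^3_{-2,3}: single k=5 term ⇒ +0.252366;  D = +0.252339-0.003663i
d^3_{-1,3}: single k=4 term ⇒ +0.436830;  D = -0.432133-0.063887i
d^3_{0,3}: single k=3 term ⇒ +0.552198;  D = +0.526200+0.167438i
d^3_{1,3}: single k=2 term ⇒ +0.523525;  D = -0.466909-0.236800i
d^3_{2,3}: single k=1 term ⇒ +0.362476;  D = +0.292751+0.213743i
d^3_{3,3}: single k=0 term ⇒ +0.162000;  D = -0.113799-0.115299i
Y_3^{m'}(θ=0.3263,φ=1.9712) and Σ D·Y over m':
  (-0.0927+0.0165i)·(+0.0128+0.0050i)  (+0.2523-0.0037i)·(-0.0692+0.0714i)  (-0.4321-0.0639i)·(-0.1408-0.3326i)  (+0.5262+0.1674i)·(+0.5254+0.0000i)  (-0.4669-0.2368i)·(+0.1408-0.3326i)  (+0.2928+0.2137i)·(-0.0692-0.0714i)  (-0.1138-0.1153i)·(-0.0128+0.0050i)
Y_3^3(R⁻¹ n̂) = +0.150097+0.345866i

Re=0.1501 Im=0.3459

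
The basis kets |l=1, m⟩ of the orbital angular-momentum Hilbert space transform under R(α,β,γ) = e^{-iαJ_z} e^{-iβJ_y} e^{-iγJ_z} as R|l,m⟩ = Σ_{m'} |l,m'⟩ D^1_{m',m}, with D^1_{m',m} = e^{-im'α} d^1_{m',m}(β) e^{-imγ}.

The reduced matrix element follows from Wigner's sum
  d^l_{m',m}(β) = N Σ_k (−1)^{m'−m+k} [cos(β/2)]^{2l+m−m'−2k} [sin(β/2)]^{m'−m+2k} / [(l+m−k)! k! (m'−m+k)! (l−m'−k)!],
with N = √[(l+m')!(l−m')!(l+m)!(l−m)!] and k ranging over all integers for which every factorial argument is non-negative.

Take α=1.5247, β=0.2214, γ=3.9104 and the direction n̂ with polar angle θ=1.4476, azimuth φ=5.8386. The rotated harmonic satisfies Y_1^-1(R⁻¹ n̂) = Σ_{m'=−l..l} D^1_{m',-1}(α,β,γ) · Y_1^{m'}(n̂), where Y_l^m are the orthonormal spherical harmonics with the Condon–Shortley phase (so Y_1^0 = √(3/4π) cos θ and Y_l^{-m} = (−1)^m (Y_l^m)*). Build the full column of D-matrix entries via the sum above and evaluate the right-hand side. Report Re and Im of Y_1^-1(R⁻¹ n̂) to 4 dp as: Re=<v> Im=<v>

Re=0.3197 Im=-0.1304

Need the full column D^1_{m',-1} for m'=−1..1 at α=1.5247, β=0.2214, γ=3.9104.
cos(β/2)=0.993879, sin(β/2)=0.110474
d^1_{-1,-1}: single k=0 term ⇒ +0.987795;  D = +0.653348-0.740862i
d^1_{0,-1}: single k=0 term ⇒ -0.155278;  D = +0.111604+0.107961i
d^1_{1,-1}: single k=0 term ⇒ +0.012205;  D = -0.008881+0.008372i
Y_1^{m'}(θ=1.4476,φ=5.8386) and Σ D·Y over m':
  (+0.6533-0.7409i)·(+0.3095+0.1475i)  (+0.1116+0.1080i)·(+0.0600+0.0000i)  (-0.0089+0.0084i)·(-0.3095+0.1475i)
Y_1^-1(R⁻¹ n̂) = +0.319707-0.130402i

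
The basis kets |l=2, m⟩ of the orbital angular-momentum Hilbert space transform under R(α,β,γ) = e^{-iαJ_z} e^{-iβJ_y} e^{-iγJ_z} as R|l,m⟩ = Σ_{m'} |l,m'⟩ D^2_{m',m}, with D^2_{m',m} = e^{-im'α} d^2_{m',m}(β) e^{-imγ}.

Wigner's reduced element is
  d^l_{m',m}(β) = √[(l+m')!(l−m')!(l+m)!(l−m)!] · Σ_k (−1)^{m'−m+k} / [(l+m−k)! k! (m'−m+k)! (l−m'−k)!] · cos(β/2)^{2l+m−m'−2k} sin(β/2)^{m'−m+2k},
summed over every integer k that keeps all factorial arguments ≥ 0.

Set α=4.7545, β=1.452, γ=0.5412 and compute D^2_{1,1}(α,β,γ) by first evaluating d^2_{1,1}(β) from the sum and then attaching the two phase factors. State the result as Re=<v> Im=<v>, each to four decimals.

First d^2_{1,1}(β=1.452), then the phase factors e^{-i(1)α} and e^{-i(1)γ}:
With c≡cos(β/2)=0.747836 and s≡sin(β/2)=0.663884, N=[6·1·6·1]^{1/2}=6.000000
The bounds max(0,m−m')=0 and min(l+m,l−m')=1 give 2 terms
  k=0: (−1)^0·6.0000/(6)·0.7478^4·0.6639^0 = +0.312770
  k=1: (−1)^1·6.0000/(2)·0.7478^2·0.6639^2 = -0.739465
d^2_{1,1}(1.452) = +0.312770 -0.739465 = -0.426695
Phases: e^{-i·(1)·4.7545}=+0.042099+0.999113i, e^{-i·(1)·0.5412}=+0.857091-0.515165i ⇒ D=-0.235020-0.356138i

Re=-0.2350 Im=-0.3561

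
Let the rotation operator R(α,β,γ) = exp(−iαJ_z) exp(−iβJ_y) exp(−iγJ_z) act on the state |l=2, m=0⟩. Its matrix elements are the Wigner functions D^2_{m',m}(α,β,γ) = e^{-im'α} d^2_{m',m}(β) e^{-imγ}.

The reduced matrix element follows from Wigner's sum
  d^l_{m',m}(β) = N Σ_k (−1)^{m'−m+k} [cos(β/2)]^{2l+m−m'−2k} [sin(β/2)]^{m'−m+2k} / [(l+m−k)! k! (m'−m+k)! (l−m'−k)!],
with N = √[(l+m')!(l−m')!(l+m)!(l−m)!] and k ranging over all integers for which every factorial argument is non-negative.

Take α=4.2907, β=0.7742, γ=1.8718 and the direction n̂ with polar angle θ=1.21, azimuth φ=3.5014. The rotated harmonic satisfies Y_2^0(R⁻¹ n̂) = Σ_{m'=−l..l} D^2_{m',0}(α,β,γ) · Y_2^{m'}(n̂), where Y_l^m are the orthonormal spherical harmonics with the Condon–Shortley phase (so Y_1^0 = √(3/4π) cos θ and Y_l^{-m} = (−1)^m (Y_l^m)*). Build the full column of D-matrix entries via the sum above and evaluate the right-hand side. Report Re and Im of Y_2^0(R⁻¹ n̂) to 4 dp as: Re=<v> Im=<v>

Re=0.1658 Im=0.0000

Need the full column D^2_{m',0} for m'=−2..2 at α=4.2907, β=0.7742, γ=1.8718.
cos(β/2)=0.926008, sin(β/2)=0.377505
d^2_{-2,0}: single k=2 term ⇒ +0.299329;  D = -0.199037+0.223567i
d^2_{-1,0}: k∈[1..2] ⇒ +0.734246 -0.122027 = +0.612219;  D = -0.250582-0.558588i
d^2_{0,0}: k∈[0..2] ⇒ +0.735290 -0.488803 +0.020309 = +0.266796;  D = +0.266796+0.000000i
d^2_{1,0}: k∈[0..1] ⇒ -0.734246 +0.122027 = -0.612219;  D = +0.250582-0.558588i
d^2_{2,0}: single k=0 term ⇒ +0.299329;  D = -0.199037-0.223567i
Y_2^{m'}(θ=1.21,φ=3.5014) and Σ D·Y over m':
  (-0.1990+0.2236i)·(+0.2543-0.2229i)  (-0.2506-0.5586i)·(-0.2388+0.0898i)  (+0.2668+0.0000i)·(-0.1975+0.0000i)  (+0.2506-0.5586i)·(+0.2388+0.0898i)  (-0.1990-0.2236i)·(+0.2543+0.2229i)
Y_2^0(R⁻¹ n̂) = +0.165795-0.000000i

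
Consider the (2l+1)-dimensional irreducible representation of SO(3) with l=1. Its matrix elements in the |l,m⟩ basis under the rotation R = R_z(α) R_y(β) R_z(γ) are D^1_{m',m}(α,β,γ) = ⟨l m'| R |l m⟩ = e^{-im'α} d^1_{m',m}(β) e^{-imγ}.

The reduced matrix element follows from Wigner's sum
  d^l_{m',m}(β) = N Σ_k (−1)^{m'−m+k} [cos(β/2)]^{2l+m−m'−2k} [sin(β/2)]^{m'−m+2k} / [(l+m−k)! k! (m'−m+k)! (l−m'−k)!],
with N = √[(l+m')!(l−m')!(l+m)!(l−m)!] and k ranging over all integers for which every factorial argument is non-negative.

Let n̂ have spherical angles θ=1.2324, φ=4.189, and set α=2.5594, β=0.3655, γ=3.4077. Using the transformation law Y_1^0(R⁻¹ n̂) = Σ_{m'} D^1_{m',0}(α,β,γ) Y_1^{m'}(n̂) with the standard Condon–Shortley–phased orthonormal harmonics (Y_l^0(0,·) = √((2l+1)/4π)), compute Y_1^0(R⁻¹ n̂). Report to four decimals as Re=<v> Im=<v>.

Need the full column D^1_{m',0} for m'=−1..1 at α=2.5594, β=0.3655, γ=3.4077.
cos(β/2)=0.983348, sin(β/2)=0.181734
d^1_{-1,0}: single k=1 term ⇒ +0.252731;  D = -0.211096+0.138966i
d^1_{0,0}: k∈[0..1] ⇒ +0.966973 -0.033027 = +0.933945;  D = +0.933945+0.000000i
d^1_{1,0}: single k=0 term ⇒ -0.252731;  D = +0.211096+0.138966i
Y_1^{m'}(θ=1.2324,φ=4.189) and Σ D·Y over m':
  (-0.2111+0.1390i)·(-0.1629+0.2823i)  (+0.9339+0.0000i)·(+0.1622+0.0000i)  (+0.2111+0.1390i)·(+0.1629+0.2823i)
Y_1^0(R⁻¹ n̂) = +0.141808+0.000000i

Re=0.1418 Im=0.0000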